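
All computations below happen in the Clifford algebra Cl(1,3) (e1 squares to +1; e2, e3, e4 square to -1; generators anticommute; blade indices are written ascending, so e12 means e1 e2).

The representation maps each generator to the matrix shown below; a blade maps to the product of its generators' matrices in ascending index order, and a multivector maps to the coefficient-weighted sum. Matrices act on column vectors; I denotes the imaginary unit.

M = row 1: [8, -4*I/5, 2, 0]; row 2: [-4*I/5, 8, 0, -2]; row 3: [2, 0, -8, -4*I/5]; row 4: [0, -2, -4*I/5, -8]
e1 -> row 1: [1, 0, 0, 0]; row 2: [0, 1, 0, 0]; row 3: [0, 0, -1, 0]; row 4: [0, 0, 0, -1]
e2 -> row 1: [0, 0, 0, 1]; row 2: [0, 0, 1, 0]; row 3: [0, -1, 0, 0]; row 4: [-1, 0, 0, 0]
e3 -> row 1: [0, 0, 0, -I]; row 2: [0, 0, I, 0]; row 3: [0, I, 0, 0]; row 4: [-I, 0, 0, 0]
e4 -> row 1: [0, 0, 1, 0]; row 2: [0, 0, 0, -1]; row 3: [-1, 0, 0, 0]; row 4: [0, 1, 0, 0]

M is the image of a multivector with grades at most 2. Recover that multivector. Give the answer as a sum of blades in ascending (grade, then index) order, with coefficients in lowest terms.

Method: the blade images are trace-orthogonal — tr(rho(e_A) rho(e_B)^-1) = 4 if A = B and 0 otherwise — and rho(e_A)^-1 = (e_A)^2 * rho(e_A) with (e_A)^2 = +1 or -1, so the coefficient of e_A in the preimage is (e_A)^2 * tr(M rho(e_A))/4.
Nonzero projections over blades of grade <= 2: e1: (e1)^2 = +1, tr(M rho(e1)) = 32, coefficient 8; e14: (e14)^2 = +1, tr(M rho(e14)) = 8, coefficient 2; e34: (e34)^2 = -1, tr(M rho(e34)) = -16/5, coefficient 4/5. Every other blade of grade <= 2 projects to 0.
Answer: 8*e1 + 2*e14 + 4/5*e34


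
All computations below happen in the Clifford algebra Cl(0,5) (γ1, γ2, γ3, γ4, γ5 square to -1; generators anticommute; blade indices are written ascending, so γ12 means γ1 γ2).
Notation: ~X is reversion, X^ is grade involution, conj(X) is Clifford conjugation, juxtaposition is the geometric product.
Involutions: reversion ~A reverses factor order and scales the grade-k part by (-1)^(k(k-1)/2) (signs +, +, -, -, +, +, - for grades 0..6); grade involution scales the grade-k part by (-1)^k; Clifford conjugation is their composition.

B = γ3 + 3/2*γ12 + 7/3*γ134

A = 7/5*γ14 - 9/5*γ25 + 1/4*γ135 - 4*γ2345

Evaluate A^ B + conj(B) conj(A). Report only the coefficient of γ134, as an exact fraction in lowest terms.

first term: 49/15*γ3 - 59/20*γ15 - 21/10*γ24 - 7/12*γ45 + 28/3*γ125 - 7/5*γ134 + 87/40*γ235 + 4*γ245 - 6*γ1345 - 21/5*γ12345
second term: -49/15*γ3 + 49/20*γ15 + 21/10*γ24 - 7/12*γ45 + 28/3*γ125 - 7/5*γ134 + 57/40*γ235 + 4*γ245 - 6*γ1345 + 21/5*γ12345
Answer: -14/5


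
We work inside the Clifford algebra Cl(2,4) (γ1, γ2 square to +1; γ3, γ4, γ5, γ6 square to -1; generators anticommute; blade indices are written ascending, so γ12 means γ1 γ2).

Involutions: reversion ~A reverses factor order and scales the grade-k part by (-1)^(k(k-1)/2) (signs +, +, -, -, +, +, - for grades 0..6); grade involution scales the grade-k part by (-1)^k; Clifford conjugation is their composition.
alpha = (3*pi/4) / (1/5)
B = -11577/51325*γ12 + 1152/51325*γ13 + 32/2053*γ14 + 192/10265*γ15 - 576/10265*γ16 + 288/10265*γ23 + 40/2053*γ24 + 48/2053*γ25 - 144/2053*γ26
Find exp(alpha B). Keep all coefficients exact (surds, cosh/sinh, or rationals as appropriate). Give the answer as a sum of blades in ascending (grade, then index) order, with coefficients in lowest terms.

B^2 term by term: the squares give (-11577/51325)^2*(γ12)^2 + (1152/51325)^2*(γ13)^2 + (32/2053)^2*(γ14)^2 + (192/10265)^2*(γ15)^2 + (-576/10265)^2*(γ16)^2 + (288/10265)^2*(γ23)^2 + (40/2053)^2*(γ24)^2 + (48/2053)^2*(γ25)^2 + (-144/2053)^2*(γ26)^2 = 134026929/2634255625*(-1) + 1327104/2634255625*(+1) + 1024/4214809*(+1) + 36864/105370225*(+1) + 331776/105370225*(+1) + 82944/105370225*(+1) + 1600/4214809*(+1) + 2304/4214809*(+1) + 20736/4214809*(+1) = -1/25 (each basis 2-blade squares to minus the product of its generators' squares); cross terms between blades sharing an index anticommute and cancel; the commuting (index-disjoint) pairs give grade-4 terms 2*c*c'*(blade product), which cancel blade by blade — γ1234: -18432/21074045 + 18432/21074045 = 0; γ1235: -110592/105370225 + 110592/105370225 = 0; γ1236: 331776/105370225 - 331776/105370225 = 0; γ1245: -3072/4214809 + 3072/4214809 = 0; γ1246: 9216/4214809 - 9216/4214809 = 0; γ1256: 55296/21074045 - 55296/21074045 = 0 — confirming B is simple. So B^2 = -1/25.
B^2 = -1/25 — a negative square means the series sums to a rotation: l = 1/5, alpha*l = 3*pi/4, so exp(alpha B) = cos(3*pi/4) + (sin(3*pi/4)/(1/5))*B = -sqrt(2)/2 + (5*sqrt(2)/2)*B.
Answer: -sqrt(2)/2 - 11577*sqrt(2)/20530*γ12 + 576*sqrt(2)/10265*γ13 + 80*sqrt(2)/2053*γ14 + 96*sqrt(2)/2053*γ15 - 288*sqrt(2)/2053*γ16 + 144*sqrt(2)/2053*γ23 + 100*sqrt(2)/2053*γ24 + 120*sqrt(2)/2053*γ25 - 360*sqrt(2)/2053*γ26


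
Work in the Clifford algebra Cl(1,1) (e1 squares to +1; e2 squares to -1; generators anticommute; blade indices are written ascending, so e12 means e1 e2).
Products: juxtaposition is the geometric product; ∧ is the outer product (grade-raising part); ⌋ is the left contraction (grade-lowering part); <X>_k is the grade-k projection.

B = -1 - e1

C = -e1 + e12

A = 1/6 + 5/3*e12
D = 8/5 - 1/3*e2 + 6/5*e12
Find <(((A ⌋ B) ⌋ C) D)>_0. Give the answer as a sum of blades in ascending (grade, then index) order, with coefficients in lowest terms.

step 1: -1/6 - 1/6*e1
step 2: 1/6 + 1/6*e1 - 1/6*e2 - 1/6*e12
step 3: 1/90 + 1/90*e1 - 11/90*e2 - 11/90*e12
step 4: 1/90
Answer: 1/90


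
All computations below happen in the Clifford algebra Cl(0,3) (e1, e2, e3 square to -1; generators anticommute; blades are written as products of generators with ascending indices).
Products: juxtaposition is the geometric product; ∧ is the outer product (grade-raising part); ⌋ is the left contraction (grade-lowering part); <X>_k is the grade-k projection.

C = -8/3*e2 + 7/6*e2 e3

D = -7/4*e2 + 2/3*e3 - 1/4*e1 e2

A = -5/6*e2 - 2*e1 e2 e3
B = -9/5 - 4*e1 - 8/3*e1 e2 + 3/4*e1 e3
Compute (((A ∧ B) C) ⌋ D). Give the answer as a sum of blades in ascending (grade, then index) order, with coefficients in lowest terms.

step 1: 3/2*e2 - 10/3*e1 e2 + 169/40*e1 e2 e3
step 2: 4 - 9949/720*e1 - 7/4*e3 - 332/45*e1 e3
step 3: 7/6 - 30109/2880*e2 + 8/3*e3 - e1 e2
Answer: 7/6 - 30109/2880*e2 + 8/3*e3 - e1 e2


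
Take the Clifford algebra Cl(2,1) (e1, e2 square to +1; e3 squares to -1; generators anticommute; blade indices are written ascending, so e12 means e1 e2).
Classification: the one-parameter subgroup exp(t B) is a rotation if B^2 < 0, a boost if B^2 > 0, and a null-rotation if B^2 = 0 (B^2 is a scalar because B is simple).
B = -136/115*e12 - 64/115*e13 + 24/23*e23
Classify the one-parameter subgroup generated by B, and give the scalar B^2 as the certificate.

B^2 term by term: the squares give (-136/115)^2*(e12)^2 + (-64/115)^2*(e13)^2 + (24/23)^2*(e23)^2 = 18496/13225*(-1) + 4096/13225*(+1) + 576/529*(+1) = 0 (each basis 2-blade squares to minus the product of its generators' squares); cross terms between blades sharing an index anticommute and cancel. So B^2 = 0.
Answer: null-rotation, certificate B^2 = 0. Why this suffices: the scalar 0 survives any versor conjugation, so its sign alone determines the class however B is presented.


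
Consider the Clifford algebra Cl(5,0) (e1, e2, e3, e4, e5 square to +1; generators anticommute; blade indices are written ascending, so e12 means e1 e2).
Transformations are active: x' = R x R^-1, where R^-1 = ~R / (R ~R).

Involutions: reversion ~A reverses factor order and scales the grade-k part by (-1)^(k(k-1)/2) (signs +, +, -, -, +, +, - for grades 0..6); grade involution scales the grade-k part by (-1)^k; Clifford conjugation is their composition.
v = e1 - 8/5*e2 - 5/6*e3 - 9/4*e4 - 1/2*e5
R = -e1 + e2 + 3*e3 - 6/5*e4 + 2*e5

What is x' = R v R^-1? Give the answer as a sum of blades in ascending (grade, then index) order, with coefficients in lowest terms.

~R = -e1 + e2 + 3*e3 - 6/5*e4 + 2*e5, and R ~R = 411/25, so R^-1 = ~R / (411/25).
R v = -17/5 + 3/5*e12 - 13/6*e13 + 69/20*e14 - 3/2*e15 + 119/30*e23 - 417/100*e24 + 27/10*e25 - 31/4*e34 + 1/6*e35 + 51/10*e45
Answer: -241/411*e1 + 2438/2055*e2 - 335/822*e3 + 1505/548*e4 - 269/822*e5


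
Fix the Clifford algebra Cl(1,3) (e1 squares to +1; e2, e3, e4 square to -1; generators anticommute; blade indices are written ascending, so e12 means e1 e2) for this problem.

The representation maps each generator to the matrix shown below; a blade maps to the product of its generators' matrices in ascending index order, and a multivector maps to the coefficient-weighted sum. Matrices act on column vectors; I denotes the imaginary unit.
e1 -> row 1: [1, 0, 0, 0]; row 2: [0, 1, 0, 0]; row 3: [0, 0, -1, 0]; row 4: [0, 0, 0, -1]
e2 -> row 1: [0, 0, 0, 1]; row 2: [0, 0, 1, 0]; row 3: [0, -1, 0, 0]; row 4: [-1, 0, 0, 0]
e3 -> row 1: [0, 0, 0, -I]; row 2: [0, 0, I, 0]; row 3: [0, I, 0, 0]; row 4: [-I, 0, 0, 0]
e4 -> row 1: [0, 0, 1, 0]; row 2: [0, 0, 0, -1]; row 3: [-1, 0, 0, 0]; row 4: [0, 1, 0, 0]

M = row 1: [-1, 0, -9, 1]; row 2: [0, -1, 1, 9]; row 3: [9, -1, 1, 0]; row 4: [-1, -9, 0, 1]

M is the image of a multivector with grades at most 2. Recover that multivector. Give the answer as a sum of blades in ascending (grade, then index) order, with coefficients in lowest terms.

Method: the blade images are trace-orthogonal — tr(rho(e_A) rho(e_B)^-1) = 4 if A = B and 0 otherwise — and rho(e_A)^-1 = (e_A)^2 * rho(e_A) with (e_A)^2 = +1 or -1, so the coefficient of e_A in the preimage is (e_A)^2 * tr(M rho(e_A))/4.
Nonzero projections over blades of grade <= 2: e1: (e1)^2 = +1, tr(M rho(e1)) = -4, coefficient -1; e2: (e2)^2 = -1, tr(M rho(e2)) = -4, coefficient 1; e4: (e4)^2 = -1, tr(M rho(e4)) = 36, coefficient -9. Every other blade of grade <= 2 projects to 0.
Answer: -e1 + e2 - 9*e4


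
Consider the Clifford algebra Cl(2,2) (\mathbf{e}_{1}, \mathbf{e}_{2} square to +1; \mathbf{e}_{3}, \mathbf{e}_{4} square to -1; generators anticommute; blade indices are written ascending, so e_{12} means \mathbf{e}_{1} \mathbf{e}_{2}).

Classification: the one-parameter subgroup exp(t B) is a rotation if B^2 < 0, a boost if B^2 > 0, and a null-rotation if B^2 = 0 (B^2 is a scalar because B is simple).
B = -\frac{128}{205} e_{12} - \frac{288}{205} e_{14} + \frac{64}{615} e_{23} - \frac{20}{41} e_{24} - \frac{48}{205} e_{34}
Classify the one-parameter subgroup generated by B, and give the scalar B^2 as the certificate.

B^2 term by term: the squares give (-\frac{128}{205})^2*(e_{12})^2 + (-\frac{288}{205})^2*(e_{14})^2 + (\frac{64}{615})^2*(e_{23})^2 + (-\frac{20}{41})^2*(e_{24})^2 + (-\frac{48}{205})^2*(e_{34})^2 = \frac{16384}{42025}*(-1) + \frac{82944}{42025}*(+1) + \frac{4096}{378225}*(+1) + \frac{400}{1681}*(+1) + \frac{2304}{42025}*(-1) = \frac{16}{9} (each basis 2-blade squares to minus the product of its generators' squares); cross terms between blades sharing an index anticommute and cancel; the commuting (index-disjoint) pairs give grade-4 terms 2*c*c'*(blade product), which cancel blade by blade — e_{1234}: \frac{12288}{42025} - \frac{12288}{42025} = 0 — confirming B is simple. So B^2 = \frac{16}{9}.
Answer: boost, certificate B^2 = \frac{16}{9}. Why this suffices: the scalar \frac{16}{9} survives any versor conjugation, so its sign alone determines the class however B is presented.


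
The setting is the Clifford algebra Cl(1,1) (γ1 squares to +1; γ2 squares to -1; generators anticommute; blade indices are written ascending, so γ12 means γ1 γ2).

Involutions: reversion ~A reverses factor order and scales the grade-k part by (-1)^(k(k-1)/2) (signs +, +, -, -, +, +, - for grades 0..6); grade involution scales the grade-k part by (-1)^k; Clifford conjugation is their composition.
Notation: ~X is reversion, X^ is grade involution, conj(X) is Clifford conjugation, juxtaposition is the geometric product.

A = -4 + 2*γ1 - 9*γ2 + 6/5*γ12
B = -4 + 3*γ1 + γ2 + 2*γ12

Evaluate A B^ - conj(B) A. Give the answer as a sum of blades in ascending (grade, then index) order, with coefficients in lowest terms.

first term: 17/5 - 64/5*γ1 + 238/5*γ2 - 209/5*γ12
second term: -7/5 - 76/5*γ1 + 202/5*γ2 + 161/5*γ12
Answer: 24/5 + 12/5*γ1 + 36/5*γ2 - 74*γ12


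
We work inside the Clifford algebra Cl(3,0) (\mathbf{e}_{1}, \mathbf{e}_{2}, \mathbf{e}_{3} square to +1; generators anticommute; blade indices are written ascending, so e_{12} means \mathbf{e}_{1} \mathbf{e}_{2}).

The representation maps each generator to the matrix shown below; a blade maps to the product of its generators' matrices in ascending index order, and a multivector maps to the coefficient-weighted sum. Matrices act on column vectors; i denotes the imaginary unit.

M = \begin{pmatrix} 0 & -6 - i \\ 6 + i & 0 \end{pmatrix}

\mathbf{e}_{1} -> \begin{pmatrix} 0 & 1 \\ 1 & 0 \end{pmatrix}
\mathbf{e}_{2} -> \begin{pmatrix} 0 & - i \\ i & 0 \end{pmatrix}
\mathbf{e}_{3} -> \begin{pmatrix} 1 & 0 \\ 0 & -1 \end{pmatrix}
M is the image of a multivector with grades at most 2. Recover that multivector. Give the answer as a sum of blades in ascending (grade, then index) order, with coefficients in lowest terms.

Method: 1, rho(e_{1}), rho(e_{2}), rho(e_{3}) form a trace-orthogonal basis of the 2x2 complex matrices (tr(X Y) = 2 if X = Y, else 0), so M = m0*1 + m1*rho(e_{1}) + m2*rho(e_{2}) + m3*rho(e_{3}) with m0 = tr(M)/2 = 0, m1 = tr(M rho(e_{1}))/2 = 0, m2 = tr(M rho(e_{2}))/2 = 1 - 6 i, m3 = tr(M rho(e_{3}))/2 = 0.
Multiplying table entries, the bivector images are rho(e_{12}) = i*rho(e_{3}), rho(e_{13}) = -i*rho(e_{2}), rho(e_{23}) = i*rho(e_{1}); with real blade coefficients the real parts of m0..m3 are the coefficients of 1, e_{1}, e_{2}, e_{3} and the imaginary parts give the bivectors (e_{23}: Im m1, e_{13}: -Im m2, e_{12}: Im m3).
Answer: e_{2} + 6 e_{13}


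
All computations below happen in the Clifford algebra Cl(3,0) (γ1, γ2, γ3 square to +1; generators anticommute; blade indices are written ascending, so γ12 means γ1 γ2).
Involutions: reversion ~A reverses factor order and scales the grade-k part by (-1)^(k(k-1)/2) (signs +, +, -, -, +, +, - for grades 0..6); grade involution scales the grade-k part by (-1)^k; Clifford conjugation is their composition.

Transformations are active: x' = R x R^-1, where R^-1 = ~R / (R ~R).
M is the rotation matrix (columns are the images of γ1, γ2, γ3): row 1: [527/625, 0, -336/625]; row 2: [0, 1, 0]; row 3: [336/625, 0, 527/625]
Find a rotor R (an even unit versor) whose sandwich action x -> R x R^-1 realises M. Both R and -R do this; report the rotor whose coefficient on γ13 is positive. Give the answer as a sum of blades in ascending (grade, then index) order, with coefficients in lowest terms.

Method: write R = a + b12*γ12 + b13*γ13 + b23*γ23 with a^2 + b12^2 + b13^2 + b23^2 = 1 (so R^-1 = ~R). Expanding the columns R e_j ~R gives tr M = 4a^2 - 1 and, from the antisymmetric part, M21 - M12 = -4a*b12, M13 - M31 = 4a*b13, M32 - M23 = -4a*b23.
Here tr M = 1679/625, so a^2 = (1 + tr M)/4 = 576/625 and a = ±24/25. Taking a = 24/25: M21 - M12 = 0, M13 - M31 = -672/625, M32 - M23 = 0, giving b12 = 0, b13 = -7/25, b23 = 0, i.e. R = 24/25 - 7/25*γ13.
Its γ13 coefficient is negative, so report the other preimage -R.
Answer: -24/25 + 7/25*γ13. Uniqueness: Spin(3) -> SO(3) maps R and -R to the same rotation of trace 1679/625; fixing the sign of the γ13 coefficient removes the ambiguity.


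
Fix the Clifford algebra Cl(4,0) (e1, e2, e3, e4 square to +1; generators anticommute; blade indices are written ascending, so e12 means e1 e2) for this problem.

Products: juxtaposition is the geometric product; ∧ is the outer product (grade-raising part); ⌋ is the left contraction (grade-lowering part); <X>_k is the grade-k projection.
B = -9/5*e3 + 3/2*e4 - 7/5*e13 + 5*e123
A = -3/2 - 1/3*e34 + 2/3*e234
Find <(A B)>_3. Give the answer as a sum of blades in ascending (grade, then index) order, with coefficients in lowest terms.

step 1: 11/5*e3 - 57/20*e4 + 21/10*e13 + 43/15*e14 + e23 + 6/5*e24 - 15/2*e123 + 11/15*e124
step 2: -15/2*e123 + 11/15*e124
Answer: -15/2*e123 + 11/15*e124


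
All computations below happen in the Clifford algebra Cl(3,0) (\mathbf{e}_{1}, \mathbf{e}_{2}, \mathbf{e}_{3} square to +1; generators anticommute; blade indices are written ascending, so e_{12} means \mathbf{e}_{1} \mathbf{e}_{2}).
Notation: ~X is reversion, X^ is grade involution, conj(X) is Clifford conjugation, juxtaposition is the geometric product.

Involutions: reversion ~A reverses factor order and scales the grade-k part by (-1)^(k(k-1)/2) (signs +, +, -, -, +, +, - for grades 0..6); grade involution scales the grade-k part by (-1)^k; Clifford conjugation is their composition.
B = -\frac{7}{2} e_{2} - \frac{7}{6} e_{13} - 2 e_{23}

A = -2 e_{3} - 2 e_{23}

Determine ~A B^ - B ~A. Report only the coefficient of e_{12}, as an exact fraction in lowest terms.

first term: 4 - \frac{7}{3} e_{1} - 4 e_{2} - 7 e_{3} - \frac{7}{3} e_{12} + 7 e_{23}
second term: 4 + \frac{7}{3} e_{1} + 4 e_{2} - 7 e_{3} + \frac{7}{3} e_{12} + 7 e_{23}
Answer: -\frac{14}{3}


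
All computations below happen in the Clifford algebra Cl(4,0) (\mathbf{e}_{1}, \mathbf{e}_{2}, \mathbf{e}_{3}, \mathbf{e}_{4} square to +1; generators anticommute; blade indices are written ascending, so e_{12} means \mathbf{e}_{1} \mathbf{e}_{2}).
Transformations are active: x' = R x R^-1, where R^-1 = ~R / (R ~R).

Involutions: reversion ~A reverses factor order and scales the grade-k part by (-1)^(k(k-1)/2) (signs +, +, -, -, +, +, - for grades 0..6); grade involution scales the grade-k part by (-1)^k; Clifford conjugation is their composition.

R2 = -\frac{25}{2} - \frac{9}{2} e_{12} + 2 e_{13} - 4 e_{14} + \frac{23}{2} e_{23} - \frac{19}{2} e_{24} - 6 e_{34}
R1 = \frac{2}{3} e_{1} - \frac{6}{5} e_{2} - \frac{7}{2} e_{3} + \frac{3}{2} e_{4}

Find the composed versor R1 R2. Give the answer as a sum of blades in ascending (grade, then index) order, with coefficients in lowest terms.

Distribute over the terms of R1 (each basis-blade product reordered to ascending indices, repeated generators contracted through their squares):
(\frac{2}{3} e_{1}) R2 = -\frac{25}{3} e_{1} - 3 e_{2} + \frac{4}{3} e_{3} - \frac{8}{3} e_{4} + \frac{23}{3} e_{123} - \frac{19}{3} e_{124} - 4 e_{134}
(-\frac{6}{5} e_{2}) R2 = -\frac{27}{5} e_{1} + 15 e_{2} - \frac{69}{5} e_{3} + \frac{57}{5} e_{4} + \frac{12}{5} e_{123} - \frac{24}{5} e_{124} + \frac{36}{5} e_{234}
(-\frac{7}{2} e_{3}) R2 = 7 e_{1} + \frac{161}{4} e_{2} + \frac{175}{4} e_{3} + 21 e_{4} + \frac{63}{4} e_{123} - 14 e_{134} - \frac{133}{4} e_{234}
(\frac{3}{2} e_{4}) R2 = 6 e_{1} + \frac{57}{4} e_{2} + 9 e_{3} - \frac{75}{4} e_{4} - \frac{27}{4} e_{124} + 3 e_{134} + \frac{69}{4} e_{234}
Summing the partial products and collecting blades:
Answer: -\frac{11}{15} e_{1} + \frac{133}{2} e_{2} + \frac{2417}{60} e_{3} + \frac{659}{60} e_{4} + \frac{1549}{60} e_{123} - \frac{1073}{60} e_{124} - 15 e_{134} - \frac{44}{5} e_{234}


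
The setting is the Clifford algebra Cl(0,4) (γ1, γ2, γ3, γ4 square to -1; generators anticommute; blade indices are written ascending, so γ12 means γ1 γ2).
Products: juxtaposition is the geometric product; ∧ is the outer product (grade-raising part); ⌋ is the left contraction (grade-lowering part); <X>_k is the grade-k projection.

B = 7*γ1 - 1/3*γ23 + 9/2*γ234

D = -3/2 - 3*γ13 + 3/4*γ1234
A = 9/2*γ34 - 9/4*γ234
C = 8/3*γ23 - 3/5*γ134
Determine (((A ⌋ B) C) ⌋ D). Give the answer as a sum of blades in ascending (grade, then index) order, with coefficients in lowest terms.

step 1: -81/8 - 81/4*γ2
step 2: 54*γ3 - 27*γ23 + 243/40*γ134 - 243/20*γ1234
step 3: -729/80 - 162*γ1 + 729/160*γ2 + 81/4*γ14 - 81/2*γ124
Answer: -729/80 - 162*γ1 + 729/160*γ2 + 81/4*γ14 - 81/2*γ124


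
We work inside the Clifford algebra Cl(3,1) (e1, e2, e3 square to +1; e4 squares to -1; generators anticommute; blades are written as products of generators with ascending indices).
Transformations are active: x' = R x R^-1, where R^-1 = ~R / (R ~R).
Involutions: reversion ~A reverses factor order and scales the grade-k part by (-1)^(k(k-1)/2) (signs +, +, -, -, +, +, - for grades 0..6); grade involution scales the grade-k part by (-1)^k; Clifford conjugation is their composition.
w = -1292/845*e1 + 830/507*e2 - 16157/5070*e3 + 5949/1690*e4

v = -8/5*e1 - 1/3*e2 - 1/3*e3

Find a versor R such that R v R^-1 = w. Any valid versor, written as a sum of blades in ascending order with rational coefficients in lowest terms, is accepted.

Why this works: both vectors square to 626/225, so q(v) = q(w) and R = v + w = -2644/845*e1 + 661/507*e2 - 5949/1690*e3 + 5949/1690*e4 carries v to w — its own direction survives, the complement (v - w)/2 flips.
Answer: -2644/845*e1 + 661/507*e2 - 5949/1690*e3 + 5949/1690*e4


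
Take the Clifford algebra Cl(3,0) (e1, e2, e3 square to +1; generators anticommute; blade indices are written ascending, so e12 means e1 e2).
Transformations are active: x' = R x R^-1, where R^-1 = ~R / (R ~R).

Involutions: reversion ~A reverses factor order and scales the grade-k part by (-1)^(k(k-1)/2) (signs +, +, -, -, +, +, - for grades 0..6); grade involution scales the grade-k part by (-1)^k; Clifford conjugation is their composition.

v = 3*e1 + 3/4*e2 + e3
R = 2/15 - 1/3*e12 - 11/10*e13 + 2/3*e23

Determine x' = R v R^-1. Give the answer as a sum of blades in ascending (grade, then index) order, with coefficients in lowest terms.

~R = 2/15 + 1/3*e12 + 11/10*e13 - 2/3*e23, and R ~R = 107/60, so R^-1 = ~R / (107/60).
R v = -19/20*e1 + 53/30*e2 + 44/15*e3 + 299/120*e123
Answer: -2053/1605*e1 + 3323/1284*e2 - 2396/1605*e3


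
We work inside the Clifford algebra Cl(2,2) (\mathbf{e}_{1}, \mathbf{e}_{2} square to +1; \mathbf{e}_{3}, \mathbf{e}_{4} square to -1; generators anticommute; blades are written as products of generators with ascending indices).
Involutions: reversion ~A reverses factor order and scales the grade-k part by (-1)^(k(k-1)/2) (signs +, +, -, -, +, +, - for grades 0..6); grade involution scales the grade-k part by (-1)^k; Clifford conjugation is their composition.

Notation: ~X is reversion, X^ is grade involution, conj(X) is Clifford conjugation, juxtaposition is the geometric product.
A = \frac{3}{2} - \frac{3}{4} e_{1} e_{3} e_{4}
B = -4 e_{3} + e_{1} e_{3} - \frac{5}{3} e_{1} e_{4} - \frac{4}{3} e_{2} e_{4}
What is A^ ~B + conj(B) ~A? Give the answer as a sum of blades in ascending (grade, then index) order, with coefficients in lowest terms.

first term: -\frac{29}{4} e_{3} - \frac{3}{4} e_{4} - \frac{3}{2} e_{1} e_{3} - \frac{1}{2} e_{1} e_{4} + 2 e_{2} e_{4} - e_{1} e_{2} e_{3}
second term: \frac{19}{4} e_{3} - \frac{3}{4} e_{4} - \frac{3}{2} e_{1} e_{3} + \frac{11}{2} e_{1} e_{4} + 2 e_{2} e_{4} + e_{1} e_{2} e_{3}
Answer: -\frac{5}{2} e_{3} - \frac{3}{2} e_{4} - 3 e_{1} e_{3} + 5 e_{1} e_{4} + 4 e_{2} e_{4}


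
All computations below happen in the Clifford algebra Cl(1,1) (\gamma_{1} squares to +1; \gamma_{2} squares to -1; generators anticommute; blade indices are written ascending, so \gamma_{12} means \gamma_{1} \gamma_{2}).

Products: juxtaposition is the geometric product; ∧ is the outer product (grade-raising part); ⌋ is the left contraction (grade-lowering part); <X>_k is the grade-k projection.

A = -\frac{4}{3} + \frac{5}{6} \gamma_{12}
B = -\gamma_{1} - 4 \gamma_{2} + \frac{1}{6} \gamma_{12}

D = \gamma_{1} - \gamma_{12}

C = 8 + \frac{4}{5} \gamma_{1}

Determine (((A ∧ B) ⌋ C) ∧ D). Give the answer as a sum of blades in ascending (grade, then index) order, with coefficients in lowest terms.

step 1: \frac{4}{3} \gamma_{1} + \frac{16}{3} \gamma_{2} - \frac{2}{9} \gamma_{12}
step 2: \frac{16}{15}
step 3: \frac{16}{15} \gamma_{1} - \frac{16}{15} \gamma_{12}
Answer: \frac{16}{15} \gamma_{1} - \frac{16}{15} \gamma_{12}


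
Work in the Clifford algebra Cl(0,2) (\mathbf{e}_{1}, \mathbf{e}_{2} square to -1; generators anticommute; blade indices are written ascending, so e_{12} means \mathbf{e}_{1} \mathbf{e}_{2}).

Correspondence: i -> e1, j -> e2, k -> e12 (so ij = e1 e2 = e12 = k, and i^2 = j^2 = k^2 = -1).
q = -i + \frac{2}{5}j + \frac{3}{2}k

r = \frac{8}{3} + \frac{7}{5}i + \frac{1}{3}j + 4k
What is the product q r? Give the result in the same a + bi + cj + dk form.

In blades: q = -e_{1} + \frac{2}{5} e_{2} + \frac{3}{2} e_{12}, r = \frac{8}{3} + \frac{7}{5} e_{1} + \frac{1}{3} e_{2} + 4 e_{12}.
Distribute q over r term by term (generator squares from the signature, products reordered to ascending indices): (-e_{1})*r = \frac{7}{5} - \frac{8}{3} e_{1} + 4 e_{2} - \frac{1}{3} e_{12}; (\frac{2}{5} e_{2})*r = -\frac{2}{15} + \frac{8}{5} e_{1} + \frac{16}{15} e_{2} - \frac{14}{25} e_{12}; (\frac{3}{2} e_{12})*r = -6 - \frac{1}{2} e_{1} + \frac{21}{10} e_{2} + 4 e_{12}.
Sum: -\frac{71}{15} - \frac{47}{30} e_{1} + \frac{43}{6} e_{2} + \frac{233}{75} e_{12}; translating back through the correspondence:
Answer: -\frac{71}{15} - \frac{47}{30}i + \frac{43}{6}j + \frac{233}{75}k


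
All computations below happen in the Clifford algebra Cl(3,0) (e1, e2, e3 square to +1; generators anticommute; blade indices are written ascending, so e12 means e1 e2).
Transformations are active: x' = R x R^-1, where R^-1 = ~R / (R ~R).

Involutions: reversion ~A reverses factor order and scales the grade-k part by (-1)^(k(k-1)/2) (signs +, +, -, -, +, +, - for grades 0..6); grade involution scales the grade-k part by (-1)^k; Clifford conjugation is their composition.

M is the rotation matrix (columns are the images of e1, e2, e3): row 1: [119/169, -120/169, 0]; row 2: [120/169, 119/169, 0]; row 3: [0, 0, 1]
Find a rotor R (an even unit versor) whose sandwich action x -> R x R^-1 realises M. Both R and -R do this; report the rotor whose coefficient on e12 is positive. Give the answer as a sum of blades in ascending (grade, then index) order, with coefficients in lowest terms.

Method: write R = a + b12*e12 + b13*e13 + b23*e23 with a^2 + b12^2 + b13^2 + b23^2 = 1 (so R^-1 = ~R). Expanding the columns R e_j ~R gives tr M = 4a^2 - 1 and, from the antisymmetric part, M21 - M12 = -4a*b12, M13 - M31 = 4a*b13, M32 - M23 = -4a*b23.
Here tr M = 407/169, so a^2 = (1 + tr M)/4 = 144/169 and a = ±12/13. Taking a = 12/13: M21 - M12 = 240/169, M13 - M31 = 0, M32 - M23 = 0, giving b12 = -5/13, b13 = 0, b23 = 0, i.e. R = 12/13 - 5/13*e12.
Its e12 coefficient is negative, so report the other preimage -R.
Answer: -12/13 + 5/13*e12. Uniqueness: Spin(3) -> SO(3) maps R and -R to the same rotation of trace 407/169; fixing the sign of the e12 coefficient removes the ambiguity.


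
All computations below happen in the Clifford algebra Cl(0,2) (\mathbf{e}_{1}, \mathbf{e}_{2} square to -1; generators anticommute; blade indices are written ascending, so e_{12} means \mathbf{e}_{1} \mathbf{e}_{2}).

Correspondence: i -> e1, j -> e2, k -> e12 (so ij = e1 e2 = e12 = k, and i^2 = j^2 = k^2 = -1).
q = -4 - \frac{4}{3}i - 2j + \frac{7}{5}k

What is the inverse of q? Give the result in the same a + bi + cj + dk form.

In blades: q = -4 - \frac{4}{3} e_{1} - 2 e_{2} + \frac{7}{5} e_{12}.
With qbar = -4 + \frac{4}{3} e_{1} + 2 e_{2} - \frac{7}{5} e_{12} (scalar fixed, mapped units negated), q qbar = \frac{5341}{225} (the sum of squared coefficients), so q^-1 = qbar / (\frac{5341}{225}) = -\frac{900}{5341} + \frac{300}{5341} e_{1} + \frac{450}{5341} e_{2} - \frac{45}{763} e_{12}; translating back:
Answer: -\frac{900}{5341} + \frac{300}{5341}i + \frac{450}{5341}j - \frac{45}{763}k


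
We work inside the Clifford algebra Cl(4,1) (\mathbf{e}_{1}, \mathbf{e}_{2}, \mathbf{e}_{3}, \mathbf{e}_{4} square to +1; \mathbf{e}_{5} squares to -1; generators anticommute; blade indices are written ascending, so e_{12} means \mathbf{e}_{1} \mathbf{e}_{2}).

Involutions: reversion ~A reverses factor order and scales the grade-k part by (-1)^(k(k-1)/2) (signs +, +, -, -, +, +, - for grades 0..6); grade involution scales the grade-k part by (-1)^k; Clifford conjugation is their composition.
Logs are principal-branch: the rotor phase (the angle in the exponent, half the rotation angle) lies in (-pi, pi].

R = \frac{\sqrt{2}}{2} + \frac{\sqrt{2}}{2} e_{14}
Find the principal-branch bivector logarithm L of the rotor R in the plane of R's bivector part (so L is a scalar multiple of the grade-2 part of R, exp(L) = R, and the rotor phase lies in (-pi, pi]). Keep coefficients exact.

The scalar part of R is \frac{\sqrt{2}}{2}, and that scalar determines the rotor phase on the principal branch; recovering the unit plane as bivector-part over sine of the phase gives L = phase * plane.
Concretely: cos(phase) = \frac{\sqrt{2}}{2} gives phase = ±\frac{\pi}{4}, and since phase/sin(phase) is even the sign is immaterial: L = (phase/sin(phase)) * <R>_2 = (\frac{\sqrt{2} \pi}{4}) * <R>_2.
Answer: \frac{\pi}{4} e_{14}


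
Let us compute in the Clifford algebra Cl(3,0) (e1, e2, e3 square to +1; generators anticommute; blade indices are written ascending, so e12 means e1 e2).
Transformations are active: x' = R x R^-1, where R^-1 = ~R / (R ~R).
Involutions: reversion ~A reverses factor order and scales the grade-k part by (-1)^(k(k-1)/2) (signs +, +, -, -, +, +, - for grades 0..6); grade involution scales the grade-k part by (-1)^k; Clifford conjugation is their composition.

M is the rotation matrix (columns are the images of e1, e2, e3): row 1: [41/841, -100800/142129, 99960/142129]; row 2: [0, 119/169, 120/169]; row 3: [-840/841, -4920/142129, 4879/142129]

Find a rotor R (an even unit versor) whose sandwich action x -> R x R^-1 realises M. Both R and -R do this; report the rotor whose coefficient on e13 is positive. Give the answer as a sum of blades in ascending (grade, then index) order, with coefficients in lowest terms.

Method: write R = a + b12*e12 + b13*e13 + b23*e23 with a^2 + b12^2 + b13^2 + b23^2 = 1 (so R^-1 = ~R). Expanding the columns R e_j ~R gives tr M = 4a^2 - 1 and, from the antisymmetric part, M21 - M12 = -4a*b12, M13 - M31 = 4a*b13, M32 - M23 = -4a*b23.
Here tr M = 111887/142129, so a^2 = (1 + tr M)/4 = 63504/142129 and a = ±252/377. Taking a = 252/377: M21 - M12 = 100800/142129, M13 - M31 = 241920/142129, M32 - M23 = -105840/142129, giving b12 = -100/377, b13 = 240/377, b23 = 105/377, i.e. R = 252/377 - 100/377*e12 + 240/377*e13 + 105/377*e23.
Its e13 coefficient is already positive.
Answer: 252/377 - 100/377*e12 + 240/377*e13 + 105/377*e23. Uniqueness: Spin(3) -> SO(3) maps R and -R to the same rotation of trace 111887/142129; fixing the sign of the e13 coefficient removes the ambiguity.


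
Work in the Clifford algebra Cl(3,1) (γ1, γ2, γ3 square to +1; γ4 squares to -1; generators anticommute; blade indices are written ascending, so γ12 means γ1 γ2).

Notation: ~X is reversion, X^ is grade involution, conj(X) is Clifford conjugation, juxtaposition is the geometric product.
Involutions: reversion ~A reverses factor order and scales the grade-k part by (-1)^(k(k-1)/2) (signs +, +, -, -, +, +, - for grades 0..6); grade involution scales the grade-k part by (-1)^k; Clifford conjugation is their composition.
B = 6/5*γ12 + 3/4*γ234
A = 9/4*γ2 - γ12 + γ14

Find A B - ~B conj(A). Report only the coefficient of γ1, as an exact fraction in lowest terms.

first term: 6/5 - 27/10*γ1 + 6/5*γ24 + 27/16*γ34 - 3/4*γ123 - 3/4*γ134
second term: 6/5 + 27/10*γ1 - 6/5*γ24 + 27/16*γ34 + 3/4*γ123 + 3/4*γ134
Answer: -27/5


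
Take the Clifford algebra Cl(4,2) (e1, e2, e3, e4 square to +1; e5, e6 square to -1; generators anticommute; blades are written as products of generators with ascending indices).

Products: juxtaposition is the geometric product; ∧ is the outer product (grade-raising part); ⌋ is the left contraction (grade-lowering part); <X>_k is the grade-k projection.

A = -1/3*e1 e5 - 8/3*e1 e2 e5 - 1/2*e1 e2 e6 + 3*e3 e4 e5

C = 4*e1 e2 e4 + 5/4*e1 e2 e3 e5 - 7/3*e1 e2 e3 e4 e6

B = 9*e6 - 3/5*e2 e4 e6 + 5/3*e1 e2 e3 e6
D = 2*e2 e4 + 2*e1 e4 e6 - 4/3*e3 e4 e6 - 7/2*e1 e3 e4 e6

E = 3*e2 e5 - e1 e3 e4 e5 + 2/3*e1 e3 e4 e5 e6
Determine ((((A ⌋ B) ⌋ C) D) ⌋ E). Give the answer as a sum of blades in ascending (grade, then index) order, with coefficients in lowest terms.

step 1: 5/6*e3
step 2: 25/24*e1 e2 e5 - 35/18*e1 e2 e4 e6
step 3: 35/9*e2 + 35/9*e1 e6 - 245/36*e2 e3 + 70/27*e1 e2 e3 + 25/12*e1 e4 e5 - 25/12*e2 e4 e5 e6 - 175/48*e2 e3 e4 e5 e6 - 25/18*e1 e2 e3 e4 e5 e6
step 4: -25/12*e3 + 35/3*e5 + 25/18*e3 e6 - 70/27*e3 e4 e5
Answer: -25/12*e3 + 35/3*e5 + 25/18*e3 e6 - 70/27*e3 e4 e5


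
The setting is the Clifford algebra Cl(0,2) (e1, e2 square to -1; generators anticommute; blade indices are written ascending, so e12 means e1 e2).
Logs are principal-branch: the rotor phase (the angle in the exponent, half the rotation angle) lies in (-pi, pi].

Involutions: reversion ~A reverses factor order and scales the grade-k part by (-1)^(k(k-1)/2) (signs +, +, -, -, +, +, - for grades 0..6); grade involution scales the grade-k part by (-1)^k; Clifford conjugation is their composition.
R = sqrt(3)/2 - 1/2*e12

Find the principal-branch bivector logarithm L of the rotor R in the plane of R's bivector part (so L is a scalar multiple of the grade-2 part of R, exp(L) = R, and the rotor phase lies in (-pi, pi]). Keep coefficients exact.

The scalar part of R is sqrt(3)/2, which pins the rotor phase on the principal branch; dividing the bivector part by the sine of that phase recovers the unit plane, and L is the phase times that plane.
Concretely: cos(phase) = sqrt(3)/2 gives phase = ±pi/6, and since phase/sin(phase) is even the sign is immaterial: L = (phase/sin(phase)) * <R>_2 = (pi/3) * <R>_2.
Answer: -pi/6*e12


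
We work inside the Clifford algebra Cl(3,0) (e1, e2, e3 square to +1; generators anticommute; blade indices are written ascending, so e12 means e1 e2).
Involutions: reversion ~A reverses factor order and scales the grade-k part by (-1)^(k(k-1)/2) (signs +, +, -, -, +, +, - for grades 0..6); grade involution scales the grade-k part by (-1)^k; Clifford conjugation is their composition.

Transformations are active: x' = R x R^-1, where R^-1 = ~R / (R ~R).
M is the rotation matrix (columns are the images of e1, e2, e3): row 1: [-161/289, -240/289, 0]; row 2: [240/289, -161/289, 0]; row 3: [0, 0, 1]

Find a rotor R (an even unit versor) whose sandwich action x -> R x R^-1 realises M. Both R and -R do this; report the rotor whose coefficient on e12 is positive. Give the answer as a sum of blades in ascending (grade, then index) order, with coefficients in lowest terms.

Method: write R = a + b12*e12 + b13*e13 + b23*e23 with a^2 + b12^2 + b13^2 + b23^2 = 1 (so R^-1 = ~R). Expanding the columns R e_j ~R gives tr M = 4a^2 - 1 and, from the antisymmetric part, M21 - M12 = -4a*b12, M13 - M31 = 4a*b13, M32 - M23 = -4a*b23.
Here tr M = -33/289, so a^2 = (1 + tr M)/4 = 64/289 and a = ±8/17. Taking a = 8/17: M21 - M12 = 480/289, M13 - M31 = 0, M32 - M23 = 0, giving b12 = -15/17, b13 = 0, b23 = 0, i.e. R = 8/17 - 15/17*e12.
Its e12 coefficient is negative, so report the other preimage -R.
Answer: -8/17 + 15/17*e12. Note: both R and -R realise this M (trace -33/289); the covering map identifies them, and the e12-coefficient sign is the tie-breaker.


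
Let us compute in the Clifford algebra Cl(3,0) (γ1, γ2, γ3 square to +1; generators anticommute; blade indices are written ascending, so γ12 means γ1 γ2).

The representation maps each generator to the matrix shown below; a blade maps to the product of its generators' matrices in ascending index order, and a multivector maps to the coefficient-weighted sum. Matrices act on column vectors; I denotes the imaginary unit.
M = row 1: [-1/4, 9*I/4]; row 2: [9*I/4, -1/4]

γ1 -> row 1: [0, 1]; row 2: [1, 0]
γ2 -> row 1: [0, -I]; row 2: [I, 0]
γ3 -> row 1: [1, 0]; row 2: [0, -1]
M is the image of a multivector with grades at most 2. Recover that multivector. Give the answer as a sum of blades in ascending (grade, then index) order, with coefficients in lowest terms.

Method: 1, rho(γ1), rho(γ2), rho(γ3) form a trace-orthogonal basis of the 2x2 complex matrices (tr(X Y) = 2 if X = Y, else 0), so M = m0*1 + m1*rho(γ1) + m2*rho(γ2) + m3*rho(γ3) with m0 = tr(M)/2 = -1/4, m1 = tr(M rho(γ1))/2 = 9*I/4, m2 = tr(M rho(γ2))/2 = 0, m3 = tr(M rho(γ3))/2 = 0.
Multiplying table entries, the bivector images are rho(γ12) = I*rho(γ3), rho(γ13) = -I*rho(γ2), rho(γ23) = I*rho(γ1); with real blade coefficients the real parts of m0..m3 are the coefficients of 1, γ1, γ2, γ3 and the imaginary parts give the bivectors (γ23: Im m1, γ13: -Im m2, γ12: Im m3).
Answer: -1/4 + 9/4*γ23


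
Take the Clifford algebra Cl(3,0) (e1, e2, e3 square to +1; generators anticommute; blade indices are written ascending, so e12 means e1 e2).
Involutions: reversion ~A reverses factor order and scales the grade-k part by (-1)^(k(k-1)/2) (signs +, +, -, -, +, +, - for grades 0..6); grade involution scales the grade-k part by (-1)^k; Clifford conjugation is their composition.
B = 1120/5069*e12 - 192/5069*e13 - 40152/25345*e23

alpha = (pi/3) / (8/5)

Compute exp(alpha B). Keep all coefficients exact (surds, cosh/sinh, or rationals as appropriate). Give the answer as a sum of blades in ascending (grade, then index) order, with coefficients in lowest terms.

B^2 term by term: the squares give (1120/5069)^2*(e12)^2 + (-192/5069)^2*(e13)^2 + (-40152/25345)^2*(e23)^2 = 1254400/25694761*(-1) + 36864/25694761*(-1) + 1612183104/642369025*(-1) = -64/25 (each basis 2-blade squares to minus the product of its generators' squares); cross terms between blades sharing an index anticommute and cancel. So B^2 = -64/25.
B^2 = -64/25 — the series telescopes trigonometrically here: l = 8/5, alpha*l = pi/3, so exp(alpha B) = cos(pi/3) + (sin(pi/3)/(8/5))*B = 1/2 + (5*sqrt(3)/16)*B.
Answer: 1/2 + 350*sqrt(3)/5069*e12 - 60*sqrt(3)/5069*e13 - 5019*sqrt(3)/10138*e23


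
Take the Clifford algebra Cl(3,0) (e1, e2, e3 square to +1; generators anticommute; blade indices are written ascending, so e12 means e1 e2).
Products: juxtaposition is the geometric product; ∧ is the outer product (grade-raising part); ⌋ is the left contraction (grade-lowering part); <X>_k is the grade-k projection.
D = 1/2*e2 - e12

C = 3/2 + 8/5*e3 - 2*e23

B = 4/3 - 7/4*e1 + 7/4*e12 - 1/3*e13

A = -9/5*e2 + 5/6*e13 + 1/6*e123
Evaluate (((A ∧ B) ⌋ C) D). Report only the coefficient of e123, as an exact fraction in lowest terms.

step 1: -12/5*e2 - 63/20*e12 + 10/9*e13 - 17/45*e123
step 2: 24/5*e3
step 3: -12/5*e23 - 24/5*e123
Answer: -24/5


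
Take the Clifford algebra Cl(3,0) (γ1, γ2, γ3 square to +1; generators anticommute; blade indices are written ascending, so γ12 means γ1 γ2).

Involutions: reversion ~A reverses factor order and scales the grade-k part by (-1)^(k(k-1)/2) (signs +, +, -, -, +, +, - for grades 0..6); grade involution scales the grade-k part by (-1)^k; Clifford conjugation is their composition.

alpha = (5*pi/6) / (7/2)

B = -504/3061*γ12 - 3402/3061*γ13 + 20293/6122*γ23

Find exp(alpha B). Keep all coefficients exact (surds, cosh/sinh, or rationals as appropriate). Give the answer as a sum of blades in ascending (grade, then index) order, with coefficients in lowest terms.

B^2 term by term: the squares give (-504/3061)^2*(γ12)^2 + (-3402/3061)^2*(γ13)^2 + (20293/6122)^2*(γ23)^2 = 254016/9369721*(-1) + 11573604/9369721*(-1) + 411805849/37478884*(-1) = -49/4 (each basis 2-blade squares to minus the product of its generators' squares); cross terms between blades sharing an index anticommute and cancel. So B^2 = -49/4.
B^2 = -49/4 — the series telescopes trigonometrically here: l = 7/2, alpha*l = 5*pi/6, so exp(alpha B) = cos(5*pi/6) + (sin(5*pi/6)/(7/2))*B = -sqrt(3)/2 + (1/7)*B.
Answer: -sqrt(3)/2 - 72/3061*γ12 - 486/3061*γ13 + 2899/6122*γ23


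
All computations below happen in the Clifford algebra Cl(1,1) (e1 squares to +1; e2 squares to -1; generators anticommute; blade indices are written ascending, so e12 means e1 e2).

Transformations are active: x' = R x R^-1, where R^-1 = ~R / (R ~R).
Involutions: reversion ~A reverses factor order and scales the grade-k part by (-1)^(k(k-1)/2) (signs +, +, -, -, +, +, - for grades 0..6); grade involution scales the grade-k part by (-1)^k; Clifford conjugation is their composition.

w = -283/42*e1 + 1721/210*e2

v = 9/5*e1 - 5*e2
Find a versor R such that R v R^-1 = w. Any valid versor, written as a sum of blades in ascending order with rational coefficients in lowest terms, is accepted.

Reasoning: v^2 = w^2 = -544/25 since conjugation preserves the quadratic form; R = v + w = -1037/210*e1 + 671/210*e2 is then valid when invertible, keeping its own part and reversing (v - w)/2.
Answer: -1037/210*e1 + 671/210*e2
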